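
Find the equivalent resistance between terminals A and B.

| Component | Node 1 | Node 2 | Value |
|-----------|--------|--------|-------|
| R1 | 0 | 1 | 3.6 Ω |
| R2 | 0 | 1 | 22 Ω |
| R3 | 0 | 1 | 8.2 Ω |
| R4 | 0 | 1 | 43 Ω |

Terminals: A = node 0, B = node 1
Reduce the network between node 0 (A) and node 1 (B) by series/parallel combination:
  Rp1 = R1 ‖ R2 ‖ R3 ‖ R4 (parallel, all between nodes 0 and 1) = 1/(1/3.6 + 1/22 + 1/8.2 + 1/43) = 2.135 Ω
R_eq = 2.135 Ω

Final answer: 2.135 Ω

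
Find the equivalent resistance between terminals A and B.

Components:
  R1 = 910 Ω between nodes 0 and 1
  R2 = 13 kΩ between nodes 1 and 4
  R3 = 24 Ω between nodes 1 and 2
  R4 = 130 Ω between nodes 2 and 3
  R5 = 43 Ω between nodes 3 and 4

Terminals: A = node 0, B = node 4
Reduce the network between node 0 (A) and node 4 (B) by series/parallel combination:
  Rs1 = R3 + R4 (series, joined only at node 2) = 24 + 130 = 154 Ω
  Rs2 = R5 + Rs1 (series, joined only at node 3) = 43 + 154 = 197 Ω
  Rp1 = R2 ‖ Rs2 (parallel, both between nodes 1 and 4) = 1/(1/13000 + 1/197) = 194.1 Ω
  Rs3 = R1 + Rp1 (series, joined only at node 1) = 910 + 194.1 = 1104 Ω
R_eq = 1.104 kΩ

Final answer: 1.104 kΩ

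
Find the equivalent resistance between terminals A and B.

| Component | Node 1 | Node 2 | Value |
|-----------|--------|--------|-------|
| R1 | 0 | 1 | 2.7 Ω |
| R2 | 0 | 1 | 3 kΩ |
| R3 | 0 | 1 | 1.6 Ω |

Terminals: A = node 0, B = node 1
Reduce the network between node 0 (A) and node 1 (B) by series/parallel combination:
  Rp1 = R1 ‖ R2 ‖ R3 (parallel, all between nodes 0 and 1) = 1/(1/2.7 + 1/3000 + 1/1.6) = 1.004 Ω
R_eq = 1.004 Ω

Final answer: 1.004 Ω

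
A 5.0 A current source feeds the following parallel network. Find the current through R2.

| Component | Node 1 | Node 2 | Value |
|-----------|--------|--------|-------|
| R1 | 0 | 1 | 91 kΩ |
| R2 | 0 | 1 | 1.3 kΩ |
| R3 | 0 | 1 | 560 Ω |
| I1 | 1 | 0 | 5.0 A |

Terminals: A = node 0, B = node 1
All resistors sit directly between nodes 0 and 1, so they are in parallel and share one voltage V; the full source current 5 A splits among them.
1/R_par = 1/91000 + 1/1300 + 1/560 = 0.002566 S  =>  R_par = 389.7 Ω
V = I × R_par = 5 × 389.7 = 1949 V
I_R2 = V/R2 = 1949/1300 = 1.499 A

Final answer: 1.499 A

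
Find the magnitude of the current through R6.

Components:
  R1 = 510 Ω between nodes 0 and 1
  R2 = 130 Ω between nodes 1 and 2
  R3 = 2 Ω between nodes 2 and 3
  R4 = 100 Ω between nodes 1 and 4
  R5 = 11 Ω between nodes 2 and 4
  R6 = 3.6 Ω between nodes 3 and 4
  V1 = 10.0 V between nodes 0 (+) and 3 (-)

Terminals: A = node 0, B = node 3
Nodal analysis, taking node 3 as the 0 V reference.
Source V1 fixes V_0 = 10 V.
KCL at each unknown node (sum of currents leaving = 0; resistances in Ω):
  Node 1: (V_1 - 10)/510 + (V_1 - V_2)/130 + (V_1 - V_4)/100 = 0
  Node 2: (V_2 - V_1)/130 + (V_2 - 0)/2 + (V_2 - V_4)/11 = 0
  Node 4: (V_4 - V_1)/100 + (V_4 - V_2)/11 + (V_4 - 0)/3.6 = 0
Collecting terms (coefficients in siemens):
  0.01965·V_1 - 0.007692·V_2 - 0.01·V_4 = 0.01961
  0.5986·V_2 - 0.007692·V_1 - 0.09091·V_4 = 0
  0.3787·V_4 - 0.01·V_1 - 0.09091·V_2 = 0
Solving these 3 simultaneous equations (Gaussian elimination) gives:
  V_1 = 1.021 V, V_2 = 0.01786 V, V_4 = 0.03124 V
I_R6 = (V_3 - V_4)/R6 = (0 - 0.03124)/3.6 = -0.008677 A
|I_R6| = 0.008677 A

Final answer: |I_R6| = 0.008677 A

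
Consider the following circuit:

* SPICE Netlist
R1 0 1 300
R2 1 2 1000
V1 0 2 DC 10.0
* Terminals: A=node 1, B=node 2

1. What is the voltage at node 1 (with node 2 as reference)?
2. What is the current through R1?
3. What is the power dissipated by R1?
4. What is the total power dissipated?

Nodal analysis, taking node 2 as the 0 V reference.
Source V1 fixes V_0 = 10 V.
KCL at each unknown node (sum of currents leaving = 0; resistances in Ω):
  Node 1: (V_1 - 10)/300 + (V_1 - 0)/1000 = 0
Collecting terms: 0.004333 × V_1 = 0.03333  =>  V_1 = 7.692 V
Part 1:
  Read off the nodal solution: V_1 = 7.692 V
Part 2:
  I_R1 = (V_0 - V_1)/R1 = (10 - 7.692)/300 = 0.007692 A
  Magnitude: I_R1 = 0.007692 A
Part 3:
  I_R1 = (V_0 - V_1)/R1 = (10 - 7.692)/300 = 0.007692 A
  P_R1 = I_R1² × R1 = (0.007692)² × 300 = 0.01775 W
Part 4:
  Power in each resistor, P = (ΔV)²/R:
    P_R1 = (10 - 7.692)²/300 = 0.01775 W
    P_R2 = (7.692 - 0)²/1000 = 0.05917 W
  P_total = P_R1 + P_R2 = 0.07692 W

Final answers:
1. V_1 = 7.692 V
2. I_R1 = 0.007692 A
3. P_R1 = 0.01775 W
4. P_total = 0.07692 W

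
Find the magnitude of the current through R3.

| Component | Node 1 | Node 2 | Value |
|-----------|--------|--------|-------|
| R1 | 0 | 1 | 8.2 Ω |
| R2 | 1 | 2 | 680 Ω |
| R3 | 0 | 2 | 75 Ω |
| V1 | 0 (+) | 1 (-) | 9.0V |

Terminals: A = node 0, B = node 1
Nodal analysis, taking node 1 as the 0 V reference.
Source V1 fixes V_0 = 9 V.
KCL at each unknown node (sum of currents leaving = 0; resistances in Ω):
  Node 2: (V_2 - 0)/680 + (V_2 - 9)/75 = 0
Collecting terms: 0.0148 × V_2 = 0.12  =>  V_2 = 8.106 V
I_R3 = (V_0 - V_2)/R3 = (9 - 8.106)/75 = 0.01192 A
|I_R3| = 0.01192 A

Final answer: |I_R3| = 0.01192 A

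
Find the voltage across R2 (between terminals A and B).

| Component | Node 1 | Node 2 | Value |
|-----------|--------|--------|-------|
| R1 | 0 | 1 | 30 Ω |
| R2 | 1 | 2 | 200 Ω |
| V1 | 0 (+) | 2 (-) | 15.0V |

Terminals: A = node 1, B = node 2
R1 and R2 are in series across V1 (node 0 → node 1 → node 2), and the output A–B is taken across R2, so this is a voltage divider.
Series current: I = V1/(R1 + R2) = 15/(30 + 200) = 15/230 = 0.06522 A
V_R2 = I × R2 = V1 × R2/(R1 + R2) = 15 × 200/230 = 13.04 V

Final answer: 13.04 V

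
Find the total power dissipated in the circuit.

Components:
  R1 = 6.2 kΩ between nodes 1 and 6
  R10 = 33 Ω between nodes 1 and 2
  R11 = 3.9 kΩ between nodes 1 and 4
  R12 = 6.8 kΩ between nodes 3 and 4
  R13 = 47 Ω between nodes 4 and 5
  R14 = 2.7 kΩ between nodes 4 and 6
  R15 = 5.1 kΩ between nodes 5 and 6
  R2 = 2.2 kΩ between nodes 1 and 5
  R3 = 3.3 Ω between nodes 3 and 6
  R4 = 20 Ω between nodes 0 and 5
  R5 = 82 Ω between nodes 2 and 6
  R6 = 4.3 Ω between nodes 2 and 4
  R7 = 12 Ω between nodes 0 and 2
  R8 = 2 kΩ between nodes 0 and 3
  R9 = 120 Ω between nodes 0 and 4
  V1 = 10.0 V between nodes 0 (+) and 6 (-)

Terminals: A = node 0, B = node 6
Nodal analysis, taking node 6 as the 0 V reference.
Source V1 fixes V_0 = 10 V.
KCL at each unknown node (sum of currents leaving = 0; resistances in Ω):
  Node 1: (V_1 - 0)/6200 + (V_1 - V_5)/2200 + (V_1 - V_2)/33 + (V_1 - V_4)/3900 = 0
  Node 2: (V_2 - 0)/82 + (V_2 - V_4)/4.3 + (V_2 - 10)/12 + (V_2 - V_1)/33 = 0
  Node 3: (V_3 - 0)/3.3 + (V_3 - 10)/2000 + (V_3 - V_4)/6800 = 0
  Node 4: (V_4 - V_2)/4.3 + (V_4 - 10)/120 + (V_4 - V_1)/3900 + (V_4 - V_3)/6800 + (V_4 - V_5)/47 + (V_4 - 0)/2700 = 0
  Node 5: (V_5 - V_1)/2200 + (V_5 - 10)/20 + (V_5 - V_4)/47 + (V_5 - 0)/5100 = 0
Collecting terms (coefficients in siemens):
  0.03118·V_1 - 0.0303·V_2 - 0.0002564·V_4 - 0.0004545·V_5 = 0
  0.3584·V_2 - 0.0303·V_1 - 0.2326·V_4 = 0.8333
  0.3037·V_3 - 0.0001471·V_4 = 0.005
  0.2629·V_4 - 0.0002564·V_1 - 0.2326·V_2 - 0.0001471·V_3 - 0.02128·V_5 = 0.08333
  0.07193·V_5 - 0.0004545·V_1 - 0.02128·V_4 = 0.5
Solving these 5 simultaneous equations (Gaussian elimination) gives:
  V_1 = 8.87 V, V_2 = 8.904 V, V_3 = 0.02081 V, V_4 = 8.983 V
  V_5 = 9.665 V
Power in each resistor, P = (ΔV)²/R:
  P_R1 = (8.87 - 0)²/6200 = 0.01269 W
  P_R2 = (8.87 - 9.665)²/2200 = 0.0002872 W
  P_R3 = (0.02081 - 0)²/3.3 = 0.0001313 W
  P_R4 = (10 - 9.665)²/20 = 0.00562 W
  P_R5 = (8.904 - 0)²/82 = 0.9669 W
  P_R6 = (8.904 - 8.983)²/4.3 = 0.001441 W
  P_R7 = (10 - 8.904)²/12 = 0.1001 W
  P_R8 = (10 - 0.02081)²/2000 = 0.04979 W
  P_R9 = (10 - 8.983)²/120 = 0.008621 W
  P_R10 = (8.87 - 8.904)²/33 = 0.00003571 W
  P_R11 = (8.87 - 8.983)²/3900 = 0.000003278 W
  P_R12 = (0.02081 - 8.983)²/6800 = 0.01181 W
  P_R13 = (8.983 - 9.665)²/47 = 0.009891 W
  P_R14 = (8.983 - 0)²/2700 = 0.02989 W
  P_R15 = (9.665 - 0)²/5100 = 0.01832 W
P_total = P_R1 + P_R2 + P_R3 + P_R4 + P_R5 + P_R6 + P_R7 + P_R8 + P_R9 + P_R10 + P_R11 + P_R12 + P_R13 + P_R14 + P_R15 = 1.215 W

Final answer: 1.215 W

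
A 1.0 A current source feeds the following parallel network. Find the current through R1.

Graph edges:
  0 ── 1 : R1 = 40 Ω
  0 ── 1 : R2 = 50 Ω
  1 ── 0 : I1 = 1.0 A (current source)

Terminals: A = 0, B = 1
All resistors sit directly between nodes 0 and 1, so they are in parallel and share one voltage V; the full source current 1 A splits among them.
1/R_par = 1/40 + 1/50 = 0.045 S  =>  R_par = 22.22 Ω
V = I × R_par = 1 × 22.22 = 22.22 V
I_R1 = V/R1 = 22.22/40 = 0.5556 A

Final answer: 0.5556 A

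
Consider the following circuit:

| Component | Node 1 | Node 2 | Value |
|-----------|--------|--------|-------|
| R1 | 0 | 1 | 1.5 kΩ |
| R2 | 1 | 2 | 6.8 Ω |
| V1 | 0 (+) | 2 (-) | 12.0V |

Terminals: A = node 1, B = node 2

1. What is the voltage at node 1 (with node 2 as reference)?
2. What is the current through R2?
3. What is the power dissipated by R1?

Nodal analysis, taking node 2 as the 0 V reference.
Source V1 fixes V_0 = 12 V.
KCL at each unknown node (sum of currents leaving = 0; resistances in Ω):
  Node 1: (V_1 - 12)/1500 + (V_1 - 0)/6.8 = 0
Collecting terms: 0.1477 × V_1 = 0.008  =>  V_1 = 0.05415 V
Part 1:
  Read off the nodal solution: V_1 = 0.05415 V
Part 2:
  I_R2 = (V_1 - V_2)/R2 = (0.05415 - 0)/6.8 = 0.007964 A
  Magnitude: I_R2 = 0.007964 A
Part 3:
  I_R1 = (V_0 - V_1)/R1 = (12 - 0.05415)/1500 = 0.007964 A
  P_R1 = I_R1² × R1 = (0.007964)² × 1500 = 0.09514 W

Final answers:
1. V_1 = 0.05415 V
2. I_R2 = 0.007964 A
3. P_R1 = 0.09514 W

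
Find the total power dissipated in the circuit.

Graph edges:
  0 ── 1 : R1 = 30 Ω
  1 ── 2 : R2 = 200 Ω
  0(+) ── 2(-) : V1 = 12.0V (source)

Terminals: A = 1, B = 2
Nodal analysis, taking node 2 as the 0 V reference.
Source V1 fixes V_0 = 12 V.
KCL at each unknown node (sum of currents leaving = 0; resistances in Ω):
  Node 1: (V_1 - 12)/30 + (V_1 - 0)/200 = 0
Collecting terms: 0.03833 × V_1 = 0.4  =>  V_1 = 10.43 V
Power in each resistor, P = (ΔV)²/R:
  P_R1 = (12 - 10.43)²/30 = 0.08166 W
  P_R2 = (10.43 - 0)²/200 = 0.5444 W
P_total = P_R1 + P_R2 = 0.6261 W

Final answer: 0.6261 W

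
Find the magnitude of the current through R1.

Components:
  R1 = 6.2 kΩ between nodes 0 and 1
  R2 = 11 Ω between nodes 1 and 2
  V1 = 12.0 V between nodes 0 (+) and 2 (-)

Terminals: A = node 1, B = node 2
Nodal analysis, taking node 2 as the 0 V reference.
Source V1 fixes V_0 = 12 V.
KCL at each unknown node (sum of currents leaving = 0; resistances in Ω):
  Node 1: (V_1 - 12)/6200 + (V_1 - 0)/11 = 0
Collecting terms: 0.09107 × V_1 = 0.001935  =>  V_1 = 0.02125 V
I_R1 = (V_0 - V_1)/R1 = (12 - 0.02125)/6200 = 0.001932 A
|I_R1| = 0.001932 A

Final answer: |I_R1| = 0.001932 A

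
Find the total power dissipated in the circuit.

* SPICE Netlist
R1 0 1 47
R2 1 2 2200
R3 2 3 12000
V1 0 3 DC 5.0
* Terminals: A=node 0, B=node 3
Nodal analysis, taking node 3 as the 0 V reference.
Source V1 fixes V_0 = 5 V.
KCL at each unknown node (sum of currents leaving = 0; resistances in Ω):
  Node 1: (V_1 - 5)/47 + (V_1 - V_2)/2200 = 0
  Node 2: (V_2 - V_1)/2200 + (V_2 - 0)/12000 = 0
Collecting terms (coefficients in siemens):
  0.02173·V_1 - 0.0004545·V_2 = 0.1064
  0.0005379·V_2 - 0.0004545·V_1 = 0
Determinant D = (0.02173)(0.0005379) - (-0.0004545)(-0.0004545) = 0.00001148
V_1 = [(0.1064)(0.0005379) - (-0.0004545)(0)]/D = 4.984 V
V_2 = [(0.02173)(0) - (0.1064)(-0.0004545)]/D = 4.211 V
Power in each resistor, P = (ΔV)²/R:
  P_R1 = (5 - 4.984)²/47 = 0.000005789 W
  P_R2 = (4.984 - 4.211)²/2200 = 0.000271 W
  P_R3 = (4.211 - 0)²/12000 = 0.001478 W
P_total = P_R1 + P_R2 + P_R3 = 0.001755 W

Final answer: 0.001755 W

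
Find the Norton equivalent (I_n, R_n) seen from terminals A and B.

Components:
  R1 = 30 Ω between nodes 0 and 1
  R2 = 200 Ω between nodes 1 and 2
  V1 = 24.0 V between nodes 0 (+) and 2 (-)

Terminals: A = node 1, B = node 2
Find the Thévenin equivalent first; then I_n = V_th/R_th and R_n = R_th.
Step 1 — V_th is the open-circuit voltage V_A - V_B (nothing connected across the terminals).
Nodal analysis, taking node 2 as the 0 V reference.
Source V1 fixes V_0 = 24 V.
KCL at each unknown node (sum of currents leaving = 0; resistances in Ω):
  Node 1: (V_1 - 24)/30 + (V_1 - 0)/200 = 0
Collecting terms: 0.03833 × V_1 = 0.8  =>  V_1 = 20.87 V
V_th = V_1 - V_2 = 20.87 - 0 = 20.87 V
Step 2 — R_th: zero the source — replace V1 by a short circuit (node 2 merges into node 0) — and find the resistance seen between A (node 1) and B (node 0).
Reduce the network between node 1 (A) and node 0 (B) by series/parallel combination:
  Rp1 = R1 ‖ R2 (parallel, both between nodes 0 and 1) = 1/(1/30 + 1/200) = 26.09 Ω
R_th = 26.09 Ω
I_n = V_th/R_th = 20.87/26.09 = 0.8 A, and R_n = R_th = 26.09 Ω

Final answer: I_n = 0.8 A, R_n = 26.09 Ω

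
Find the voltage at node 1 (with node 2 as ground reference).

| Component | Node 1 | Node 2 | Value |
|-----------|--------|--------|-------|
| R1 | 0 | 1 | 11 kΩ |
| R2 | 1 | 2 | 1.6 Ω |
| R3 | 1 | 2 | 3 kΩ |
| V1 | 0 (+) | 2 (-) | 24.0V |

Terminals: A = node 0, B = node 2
Nodal analysis, taking node 2 as the 0 V reference.
Source V1 fixes V_0 = 24 V.
KCL at each unknown node (sum of currents leaving = 0; resistances in Ω):
  Node 1: (V_1 - 24)/11000 + (V_1 - 0)/1.6 + (V_1 - 0)/3000 = 0
Collecting terms: 0.6254 × V_1 = 0.002182  =>  V_1 = 0.003489 V
The requested potential is V_1 = 0.003489 V.

Final answer: V_1 = 0.003489 V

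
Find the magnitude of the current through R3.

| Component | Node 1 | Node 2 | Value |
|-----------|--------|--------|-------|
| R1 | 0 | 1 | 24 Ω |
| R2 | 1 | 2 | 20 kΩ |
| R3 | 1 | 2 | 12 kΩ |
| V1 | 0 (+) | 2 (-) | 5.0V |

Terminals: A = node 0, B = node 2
Nodal analysis, taking node 2 as the 0 V reference.
Source V1 fixes V_0 = 5 V.
KCL at each unknown node (sum of currents leaving = 0; resistances in Ω):
  Node 1: (V_1 - 5)/24 + (V_1 - 0)/20000 + (V_1 - 0)/12000 = 0
Collecting terms: 0.0418 × V_1 = 0.2083  =>  V_1 = 4.984 V
I_R3 = (V_1 - V_2)/R3 = (4.984 - 0)/12000 = 0.0004153 A
|I_R3| = 0.0004153 A

Final answer: |I_R3| = 0.0004153 A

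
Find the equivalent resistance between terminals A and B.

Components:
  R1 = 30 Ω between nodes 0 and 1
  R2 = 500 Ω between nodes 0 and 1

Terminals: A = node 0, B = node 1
Reduce the network between node 0 (A) and node 1 (B) by series/parallel combination:
  Rp1 = R1 ‖ R2 (parallel, both between nodes 0 and 1) = 1/(1/30 + 1/500) = 28.3 Ω
R_eq = 28.3 Ω

Final answer: 28.3 Ω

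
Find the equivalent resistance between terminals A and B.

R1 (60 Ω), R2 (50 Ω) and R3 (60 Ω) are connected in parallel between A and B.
Reduce the network between node 0 (A) and node 1 (B) by series/parallel combination:
  Rp1 = R1 ‖ R2 ‖ R3 (parallel, all between nodes 0 and 1) = 1/(1/60 + 1/50 + 1/60) = 18.75 Ω
R_eq = 18.75 Ω

Final answer: 18.75 Ω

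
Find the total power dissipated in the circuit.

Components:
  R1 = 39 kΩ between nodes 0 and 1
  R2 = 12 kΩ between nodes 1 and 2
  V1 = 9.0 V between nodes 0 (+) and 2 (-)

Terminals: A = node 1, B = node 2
Nodal analysis, taking node 2 as the 0 V reference.
Source V1 fixes V_0 = 9 V.
KCL at each unknown node (sum of currents leaving = 0; resistances in Ω):
  Node 1: (V_1 - 9)/39000 + (V_1 - 0)/12000 = 0
Collecting terms: 0.000109 × V_1 = 0.0002308  =>  V_1 = 2.118 V
Power in each resistor, P = (ΔV)²/R:
  P_R1 = (9 - 2.118)²/39000 = 0.001215 W
  P_R2 = (2.118 - 0)²/12000 = 0.0003737 W
P_total = P_R1 + P_R2 = 0.001588 W

Final answer: 0.001588 W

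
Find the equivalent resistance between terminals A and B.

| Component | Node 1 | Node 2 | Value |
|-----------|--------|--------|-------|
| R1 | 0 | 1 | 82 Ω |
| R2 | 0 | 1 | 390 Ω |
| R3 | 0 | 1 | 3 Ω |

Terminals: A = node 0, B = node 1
Reduce the network between node 0 (A) and node 1 (B) by series/parallel combination:
  Rp1 = R1 ‖ R2 ‖ R3 (parallel, all between nodes 0 and 1) = 1/(1/82 + 1/390 + 1/3) = 2.873 Ω
R_eq = 2.873 Ω

Final answer: 2.873 Ω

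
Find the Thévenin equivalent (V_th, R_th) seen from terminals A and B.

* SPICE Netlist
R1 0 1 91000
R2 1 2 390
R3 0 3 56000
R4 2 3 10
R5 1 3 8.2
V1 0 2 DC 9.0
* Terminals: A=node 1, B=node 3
Step 1 — V_th is the open-circuit voltage V_A - V_B (nothing connected across the terminals).
Nodal analysis, taking node 2 as the 0 V reference.
Source V1 fixes V_0 = 9 V.
KCL at each unknown node (sum of currents leaving = 0; resistances in Ω):
  Node 1: (V_1 - 9)/91000 + (V_1 - 0)/390 + (V_1 - V_3)/8.2 = 0
  Node 3: (V_3 - 9)/56000 + (V_3 - 0)/10 + (V_3 - V_1)/8.2 = 0
Collecting terms (coefficients in siemens):
  0.1245·V_1 - 0.122·V_3 = 0.0000989
  0.222·V_3 - 0.122·V_1 = 0.0001607
Determinant D = (0.1245)(0.222) - (-0.122)(-0.122) = 0.01277
V_1 = [(0.0000989)(0.222) - (-0.122)(0.0001607)]/D = 0.003254 V
V_3 = [(0.1245)(0.0001607) - (0.0000989)(-0.122)]/D = 0.002512 V
V_th = V_1 - V_3 = 0.003254 - 0.002512 = 0.0007423 V
Step 2 — R_th: zero the source — replace V1 by a short circuit (node 2 merges into node 0) — and find the resistance seen between A (node 1) and B (node 3).
Reduce the network between node 1 (A) and node 3 (B) by series/parallel combination:
  Rp1 = R1 ‖ R2 (parallel, both between nodes 0 and 1) = 1/(1/91000 + 1/390) = 388.3 Ω
  Rp2 = R3 ‖ R4 (parallel, both between nodes 0 and 3) = 1/(1/56000 + 1/10) = 9.998 Ω
  Rs1 = Rp1 + Rp2 (series, joined only at node 0) = 388.3 + 9.998 = 398.3 Ω
  Rp3 = R5 ‖ Rs1 (parallel, both between nodes 1 and 3) = 1/(1/8.2 + 1/398.3) = 8.035 Ω
R_th = 8.035 Ω

Final answer: V_th = 0.0007423 V, R_th = 8.035 Ω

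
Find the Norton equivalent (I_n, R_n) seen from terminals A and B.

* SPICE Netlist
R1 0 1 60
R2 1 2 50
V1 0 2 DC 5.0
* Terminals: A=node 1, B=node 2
Find the Thévenin equivalent first; then I_n = V_th/R_th and R_n = R_th.
Step 1 — V_th is the open-circuit voltage V_A - V_B (nothing connected across the terminals).
Nodal analysis, taking node 2 as the 0 V reference.
Source V1 fixes V_0 = 5 V.
KCL at each unknown node (sum of currents leaving = 0; resistances in Ω):
  Node 1: (V_1 - 5)/60 + (V_1 - 0)/50 = 0
Collecting terms: 0.03667 × V_1 = 0.08333  =>  V_1 = 2.273 V
V_th = V_1 - V_2 = 2.273 - 0 = 2.273 V
Step 2 — R_th: zero the source — replace V1 by a short circuit (node 2 merges into node 0) — and find the resistance seen between A (node 1) and B (node 0).
Reduce the network between node 1 (A) and node 0 (B) by series/parallel combination:
  Rp1 = R1 ‖ R2 (parallel, both between nodes 0 and 1) = 1/(1/60 + 1/50) = 27.27 Ω
R_th = 27.27 Ω
I_n = V_th/R_th = 2.273/27.27 = 0.08333 A, and R_n = R_th = 27.27 Ω

Final answer: I_n = 0.08333 A, R_n = 27.27 Ω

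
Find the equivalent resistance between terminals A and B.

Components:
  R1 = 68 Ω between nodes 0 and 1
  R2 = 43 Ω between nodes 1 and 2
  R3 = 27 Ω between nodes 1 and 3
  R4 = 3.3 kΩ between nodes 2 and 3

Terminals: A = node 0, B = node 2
Reduce the network between node 0 (A) and node 2 (B) by series/parallel combination:
  Rs1 = R3 + R4 (series, joined only at node 3) = 27 + 3300 = 3327 Ω
  Rp1 = R2 ‖ Rs1 (parallel, both between nodes 1 and 2) = 1/(1/43 + 1/3327) = 42.45 Ω
  Rs2 = R1 + Rp1 (series, joined only at node 1) = 68 + 42.45 = 110.5 Ω
R_eq = 110.5 Ω

Final answer: 110.5 Ω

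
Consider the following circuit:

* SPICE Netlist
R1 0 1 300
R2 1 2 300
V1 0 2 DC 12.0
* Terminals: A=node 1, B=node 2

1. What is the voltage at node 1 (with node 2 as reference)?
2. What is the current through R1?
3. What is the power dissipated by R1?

Nodal analysis, taking node 2 as the 0 V reference.
Source V1 fixes V_0 = 12 V.
KCL at each unknown node (sum of currents leaving = 0; resistances in Ω):
  Node 1: (V_1 - 12)/300 + (V_1 - 0)/300 = 0
Collecting terms: 0.006667 × V_1 = 0.04  =>  V_1 = 6 V
Part 1:
  Read off the nodal solution: V_1 = 6 V
Part 2:
  I_R1 = (V_0 - V_1)/R1 = (12 - 6)/300 = 0.02 A
  Magnitude: I_R1 = 0.02 A
Part 3:
  I_R1 = (V_0 - V_1)/R1 = (12 - 6)/300 = 0.02 A
  P_R1 = I_R1² × R1 = (0.02)² × 300 = 0.12 W

Final answers:
1. V_1 = 6 V
2. I_R1 = 0.02 A
3. P_R1 = 0.12 W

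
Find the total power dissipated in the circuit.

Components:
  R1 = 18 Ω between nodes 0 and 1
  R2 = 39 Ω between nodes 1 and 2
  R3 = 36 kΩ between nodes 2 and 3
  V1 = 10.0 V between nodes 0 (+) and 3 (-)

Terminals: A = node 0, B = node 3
Nodal analysis, taking node 3 as the 0 V reference.
Source V1 fixes V_0 = 10 V.
KCL at each unknown node (sum of currents leaving = 0; resistances in Ω):
  Node 1: (V_1 - 10)/18 + (V_1 - V_2)/39 = 0
  Node 2: (V_2 - V_1)/39 + (V_2 - 0)/36000 = 0
Collecting terms (coefficients in siemens):
  0.0812·V_1 - 0.02564·V_2 = 0.5556
  0.02567·V_2 - 0.02564·V_1 = 0
Determinant D = (0.0812)(0.02567) - (-0.02564)(-0.02564) = 0.001427
V_1 = [(0.5556)(0.02567) - (-0.02564)(0)]/D = 9.995 V
V_2 = [(0.0812)(0) - (0.5556)(-0.02564)]/D = 9.984 V
Power in each resistor, P = (ΔV)²/R:
  P_R1 = (10 - 9.995)²/18 = 0.000001385 W
  P_R2 = (9.995 - 9.984)²/39 = 0.000003 W
  P_R3 = (9.984 - 0)²/36000 = 0.002769 W
P_total = P_R1 + P_R2 + P_R3 = 0.002773 W

Final answer: 0.002773 W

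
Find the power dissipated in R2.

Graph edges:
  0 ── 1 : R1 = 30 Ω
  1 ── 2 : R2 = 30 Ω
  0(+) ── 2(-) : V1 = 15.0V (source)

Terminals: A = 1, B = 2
Nodal analysis, taking node 2 as the 0 V reference.
Source V1 fixes V_0 = 15 V.
KCL at each unknown node (sum of currents leaving = 0; resistances in Ω):
  Node 1: (V_1 - 15)/30 + (V_1 - 0)/30 = 0
Collecting terms: 0.06667 × V_1 = 0.5  =>  V_1 = 7.5 V
I_R2 = (V_1 - V_2)/R2 = (7.5 - 0)/30 = 0.25 A
P_R2 = I_R2² × R2 = (0.25)² × 30 = 1.875 W

Final answer: 1.875 W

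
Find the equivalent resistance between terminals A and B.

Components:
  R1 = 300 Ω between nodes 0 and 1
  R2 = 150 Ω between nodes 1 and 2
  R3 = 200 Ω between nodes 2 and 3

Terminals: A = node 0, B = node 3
Reduce the network between node 0 (A) and node 3 (B) by series/parallel combination:
  Rs1 = R1 + R2 (series, joined only at node 1) = 300 + 150 = 450 Ω
  Rs2 = R3 + Rs1 (series, joined only at node 2) = 200 + 450 = 650 Ω
R_eq = 650 Ω

Final answer: 650 Ω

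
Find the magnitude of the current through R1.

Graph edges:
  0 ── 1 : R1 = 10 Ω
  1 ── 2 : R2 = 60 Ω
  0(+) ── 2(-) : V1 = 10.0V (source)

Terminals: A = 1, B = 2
Nodal analysis, taking node 2 as the 0 V reference.
Source V1 fixes V_0 = 10 V.
KCL at each unknown node (sum of currents leaving = 0; resistances in Ω):
  Node 1: (V_1 - 10)/10 + (V_1 - 0)/60 = 0
Collecting terms: 0.1167 × V_1 = 1  =>  V_1 = 8.571 V
I_R1 = (V_0 - V_1)/R1 = (10 - 8.571)/10 = 0.1429 A
|I_R1| = 0.1429 A

Final answer: |I_R1| = 0.1429 A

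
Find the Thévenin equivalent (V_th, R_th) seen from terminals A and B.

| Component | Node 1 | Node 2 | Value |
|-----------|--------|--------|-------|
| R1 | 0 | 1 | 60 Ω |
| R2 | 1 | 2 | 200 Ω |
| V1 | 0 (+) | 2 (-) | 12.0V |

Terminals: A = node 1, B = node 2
Step 1 — V_th is the open-circuit voltage V_A - V_B (nothing connected across the terminals).
Nodal analysis, taking node 2 as the 0 V reference.
Source V1 fixes V_0 = 12 V.
KCL at each unknown node (sum of currents leaving = 0; resistances in Ω):
  Node 1: (V_1 - 12)/60 + (V_1 - 0)/200 = 0
Collecting terms: 0.02167 × V_1 = 0.2  =>  V_1 = 9.231 V
V_th = V_1 - V_2 = 9.231 - 0 = 9.231 V
Step 2 — R_th: zero the source — replace V1 by a short circuit (node 2 merges into node 0) — and find the resistance seen between A (node 1) and B (node 0).
Reduce the network between node 1 (A) and node 0 (B) by series/parallel combination:
  Rp1 = R1 ‖ R2 (parallel, both between nodes 0 and 1) = 1/(1/60 + 1/200) = 46.15 Ω
R_th = 46.15 Ω

Final answer: V_th = 9.231 V, R_th = 46.15 Ω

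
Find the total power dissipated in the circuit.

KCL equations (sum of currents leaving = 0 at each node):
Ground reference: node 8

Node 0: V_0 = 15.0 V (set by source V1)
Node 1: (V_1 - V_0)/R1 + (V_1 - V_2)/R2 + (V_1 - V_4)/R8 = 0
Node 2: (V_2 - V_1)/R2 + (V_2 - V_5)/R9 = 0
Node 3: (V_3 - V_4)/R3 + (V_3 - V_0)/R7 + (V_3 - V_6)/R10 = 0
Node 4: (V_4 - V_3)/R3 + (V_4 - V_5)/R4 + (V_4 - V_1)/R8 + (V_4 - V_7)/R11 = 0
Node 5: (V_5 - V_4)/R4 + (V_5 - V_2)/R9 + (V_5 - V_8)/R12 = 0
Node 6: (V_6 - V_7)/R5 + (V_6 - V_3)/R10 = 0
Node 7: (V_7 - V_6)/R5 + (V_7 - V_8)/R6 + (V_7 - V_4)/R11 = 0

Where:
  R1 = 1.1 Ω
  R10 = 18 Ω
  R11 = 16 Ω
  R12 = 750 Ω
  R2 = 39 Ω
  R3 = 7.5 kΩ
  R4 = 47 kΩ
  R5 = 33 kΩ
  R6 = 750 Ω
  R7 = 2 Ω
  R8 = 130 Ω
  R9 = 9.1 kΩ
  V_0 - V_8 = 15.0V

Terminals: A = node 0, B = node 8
Nodal analysis, taking node 8 as the 0 V reference.
Source V1 fixes V_0 = 15 V.
KCL at each unknown node (sum of currents leaving = 0; resistances in Ω):
  Node 1: (V_1 - 15)/1.1 + (V_1 - V_2)/39 + (V_1 - V_4)/130 = 0
  Node 2: (V_2 - V_1)/39 + (V_2 - V_5)/9100 = 0
  Node 3: (V_3 - V_4)/7500 + (V_3 - 15)/2 + (V_3 - V_6)/18 = 0
  Node 4: (V_4 - V_3)/7500 + (V_4 - V_5)/47000 + (V_4 - V_1)/130 + (V_4 - V_7)/16 = 0
  Node 5: (V_5 - V_4)/47000 + (V_5 - V_2)/9100 + (V_5 - 0)/750 = 0
  Node 6: (V_6 - V_7)/33000 + (V_6 - V_3)/18 = 0
  Node 7: (V_7 - V_6)/33000 + (V_7 - 0)/750 + (V_7 - V_4)/16 = 0
Collecting terms (coefficients in siemens):
  0.9424·V_1 - 0.02564·V_2 - 0.007692·V_4 = 13.64
  0.02575·V_2 - 0.02564·V_1 - 0.0001099·V_5 = 0
  0.5557·V_3 - 0.0001333·V_4 - 0.05556·V_6 = 7.5
  0.07035·V_4 - 0.007692·V_1 - 0.0001333·V_3 - 0.00002128·V_5 - 0.0625·V_7 = 0
  0.001465·V_5 - 0.0001099·V_2 - 0.00002128·V_4 = 0
  0.05559·V_6 - 0.05556·V_3 - 0.0000303·V_7 = 0
  0.06386·V_7 - 0.0625·V_4 - 0.0000303·V_6 = 0
Solving these 7 simultaneous equations (Gaussian elimination) gives:
  V_1 = 14.98 V, V_2 = 14.92 V, V_3 = 15 V, V_4 = 12.82 V
  V_5 = 1.306 V, V_6 = 15 V, V_7 = 12.55 V
Power in each resistor, P = (ΔV)²/R:
  P_R1 = (15 - 14.98)²/1.1 = 0.0003609 W
  P_R2 = (14.98 - 14.92)²/39 = 0.00008731 W
  P_R3 = (15 - 12.82)²/7500 = 0.0006334 W
  P_R4 = (12.82 - 1.306)²/47000 = 0.002821 W
  P_R5 = (15 - 12.55)²/33000 = 0.0001811 W
  P_R6 = (12.55 - 0)²/750 = 0.2101 W
  P_R7 = (15 - 15)²/2 = 0.000000266 W
  P_R8 = (14.98 - 12.82)²/130 = 0.0359 W
  P_R9 = (14.92 - 1.306)²/9100 = 0.02037 W
  P_R10 = (15 - 15)²/18 = 0.00000009879 W
  P_R11 = (12.82 - 12.55)²/16 = 0.004443 W
  P_R12 = (1.306 - 0)²/750 = 0.002274 W
P_total = P_R1 + P_R2 + P_R3 + P_R4 + P_R5 + P_R6 + P_R7 + P_R8 + P_R9 + P_R10 + P_R11 + P_R12 = 0.2772 W

Final answer: 0.2772 W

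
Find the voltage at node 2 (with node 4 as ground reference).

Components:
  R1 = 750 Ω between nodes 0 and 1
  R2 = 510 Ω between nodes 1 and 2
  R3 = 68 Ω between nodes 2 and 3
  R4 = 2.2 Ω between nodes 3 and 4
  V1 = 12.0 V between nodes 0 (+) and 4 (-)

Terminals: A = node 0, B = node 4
Nodal analysis, taking node 4 as the 0 V reference.
Source V1 fixes V_0 = 12 V.
KCL at each unknown node (sum of currents leaving = 0; resistances in Ω):
  Node 1: (V_1 - 12)/750 + (V_1 - V_2)/510 = 0
  Node 2: (V_2 - V_1)/510 + (V_2 - V_3)/68 = 0
  Node 3: (V_3 - V_2)/68 + (V_3 - 0)/2.2 = 0
Collecting terms (coefficients in siemens):
  0.003294·V_1 - 0.001961·V_2 = 0.016
  0.01667·V_2 - 0.001961·V_1 - 0.01471·V_3 = 0
  0.4693·V_3 - 0.01471·V_2 = 0
Solving these 3 simultaneous equations (Gaussian elimination) gives:
  V_1 = 5.234 V, V_2 = 0.6333 V, V_3 = 0.01985 V
The requested potential is V_2 = 0.6333 V.

Final answer: V_2 = 0.6333 V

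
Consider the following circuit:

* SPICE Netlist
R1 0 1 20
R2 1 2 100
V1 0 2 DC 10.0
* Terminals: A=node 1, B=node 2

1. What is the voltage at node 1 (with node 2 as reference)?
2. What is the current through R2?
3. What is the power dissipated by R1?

Nodal analysis, taking node 2 as the 0 V reference.
Source V1 fixes V_0 = 10 V.
KCL at each unknown node (sum of currents leaving = 0; resistances in Ω):
  Node 1: (V_1 - 10)/20 + (V_1 - 0)/100 = 0
Collecting terms: 0.06 × V_1 = 0.5  =>  V_1 = 8.333 V
Part 1:
  Read off the nodal solution: V_1 = 8.333 V
Part 2:
  I_R2 = (V_1 - V_2)/R2 = (8.333 - 0)/100 = 0.08333 A
  Magnitude: I_R2 = 0.08333 A
Part 3:
  I_R1 = (V_0 - V_1)/R1 = (10 - 8.333)/20 = 0.08333 A
  P_R1 = I_R1² × R1 = (0.08333)² × 20 = 0.1389 W

Final answers:
1. V_1 = 8.333 V
2. I_R2 = 0.08333 A
3. P_R1 = 0.1389 W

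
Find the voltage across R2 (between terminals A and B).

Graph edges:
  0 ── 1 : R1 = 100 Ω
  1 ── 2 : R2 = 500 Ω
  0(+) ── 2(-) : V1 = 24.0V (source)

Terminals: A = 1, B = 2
R1 and R2 are in series across V1 (node 0 → node 1 → node 2), and the output A–B is taken across R2, so this is a voltage divider.
Series current: I = V1/(R1 + R2) = 24/(100 + 500) = 24/600 = 0.04 A
V_R2 = I × R2 = V1 × R2/(R1 + R2) = 24 × 500/600 = 20 V

Final answer: 20 V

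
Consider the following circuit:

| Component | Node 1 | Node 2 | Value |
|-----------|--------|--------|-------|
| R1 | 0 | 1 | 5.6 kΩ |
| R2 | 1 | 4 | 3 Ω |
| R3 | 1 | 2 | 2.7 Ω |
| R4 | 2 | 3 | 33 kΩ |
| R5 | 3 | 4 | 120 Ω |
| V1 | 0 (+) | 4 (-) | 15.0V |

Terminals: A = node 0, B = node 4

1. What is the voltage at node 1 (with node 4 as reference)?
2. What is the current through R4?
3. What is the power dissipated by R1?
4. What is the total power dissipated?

Nodal analysis, taking node 4 as the 0 V reference.
Source V1 fixes V_0 = 15 V.
KCL at each unknown node (sum of currents leaving = 0; resistances in Ω):
  Node 1: (V_1 - 15)/5600 + (V_1 - 0)/3 + (V_1 - V_2)/2.7 = 0
  Node 2: (V_2 - V_1)/2.7 + (V_2 - V_3)/33000 = 0
  Node 3: (V_3 - V_2)/33000 + (V_3 - 0)/120 = 0
Collecting terms (coefficients in siemens):
  0.7039·V_1 - 0.3704·V_2 = 0.002679
  0.3704·V_2 - 0.3704·V_1 - 0.0000303·V_3 = 0
  0.008364·V_3 - 0.0000303·V_2 = 0
Solving these 3 simultaneous equations (Gaussian elimination) gives:
  V_1 = 0.008031 V, V_2 = 0.00803 V, V_3 = 0.00002909 V
Part 1:
  Read off the nodal solution: V_1 = 0.008031 V
Part 2:
  I_R4 = (V_2 - V_3)/R4 = (0.00803 - 0.00002909)/33000 = 0.0000002425 A
  Magnitude: I_R4 = 0.0000002425 A
Part 3:
  I_R1 = (V_0 - V_1)/R1 = (15 - 0.008031)/5600 = 0.002677 A
  P_R1 = I_R1² × R1 = (0.002677)² × 5600 = 0.04014 W
Part 4:
  Power in each resistor, P = (ΔV)²/R:
    P_R1 = (15 - 0.008031)²/5600 = 0.04014 W
    P_R2 = (0.008031 - 0)²/3 = 0.0000215 W
    P_R3 = (0.008031 - 0.00803)²/2.7 = 0.0000000000001587 W
    P_R4 = (0.00803 - 0.00002909)²/33000 = 0.00000000194 W
    P_R5 = (0.00002909 - 0)²/120 = 0.000000000007054 W
  P_total = P_R1 + P_R2 + P_R3 + P_R4 + P_R5 = 0.04016 W

Final answers:
1. V_1 = 0.008031 V
2. I_R4 = 2.425e-07 A
3. P_R1 = 0.04014 W
4. P_total = 0.04016 W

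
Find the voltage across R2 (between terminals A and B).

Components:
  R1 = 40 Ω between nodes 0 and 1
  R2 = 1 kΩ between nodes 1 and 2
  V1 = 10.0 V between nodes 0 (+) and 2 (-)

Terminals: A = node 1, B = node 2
R1 and R2 are in series across V1 (node 0 → node 1 → node 2), and the output A–B is taken across R2, so this is a voltage divider.
Series current: I = V1/(R1 + R2) = 10/(40 + 1000) = 10/1040 = 0.009615 A
V_R2 = I × R2 = V1 × R2/(R1 + R2) = 10 × 1000/1040 = 9.615 V

Final answer: 9.615 V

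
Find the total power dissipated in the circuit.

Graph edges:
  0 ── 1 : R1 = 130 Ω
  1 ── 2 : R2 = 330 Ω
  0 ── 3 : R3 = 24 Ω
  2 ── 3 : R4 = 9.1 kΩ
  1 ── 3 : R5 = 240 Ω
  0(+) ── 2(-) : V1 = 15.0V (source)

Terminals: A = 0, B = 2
Nodal analysis, taking node 2 as the 0 V reference.
Source V1 fixes V_0 = 15 V.
KCL at each unknown node (sum of currents leaving = 0; resistances in Ω):
  Node 1: (V_1 - 15)/130 + (V_1 - 0)/330 + (V_1 - V_3)/240 = 0
  Node 3: (V_3 - 15)/24 + (V_3 - 0)/9100 + (V_3 - V_1)/240 = 0
Collecting terms (coefficients in siemens):
  0.01489·V_1 - 0.004167·V_3 = 0.1154
  0.04594·V_3 - 0.004167·V_1 = 0.625
Determinant D = (0.01489)(0.04594) - (-0.004167)(-0.004167) = 0.0006667
V_1 = [(0.1154)(0.04594) - (-0.004167)(0.625)]/D = 11.86 V
V_3 = [(0.01489)(0.625) - (0.1154)(-0.004167)]/D = 14.68 V
Power in each resistor, P = (ΔV)²/R:
  P_R1 = (15 - 11.86)²/130 = 0.07597 W
  P_R2 = (11.86 - 0)²/330 = 0.4261 W
  P_R3 = (15 - 14.68)²/24 = 0.00429 W
  P_R4 = (0 - 14.68)²/9100 = 0.02368 W
  P_R5 = (11.86 - 14.68)²/240 = 0.03318 W
P_total = P_R1 + P_R2 + P_R3 + P_R4 + P_R5 = 0.5632 W

Final answer: 0.5632 W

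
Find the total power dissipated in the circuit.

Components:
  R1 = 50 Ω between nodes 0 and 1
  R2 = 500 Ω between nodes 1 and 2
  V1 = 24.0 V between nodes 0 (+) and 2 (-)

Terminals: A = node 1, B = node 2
Nodal analysis, taking node 2 as the 0 V reference.
Source V1 fixes V_0 = 24 V.
KCL at each unknown node (sum of currents leaving = 0; resistances in Ω):
  Node 1: (V_1 - 24)/50 + (V_1 - 0)/500 = 0
Collecting terms: 0.022 × V_1 = 0.48  =>  V_1 = 21.82 V
Power in each resistor, P = (ΔV)²/R:
  P_R1 = (24 - 21.82)²/50 = 0.09521 W
  P_R2 = (21.82 - 0)²/500 = 0.9521 W
P_total = P_R1 + P_R2 = 1.047 W

Final answer: 1.047 W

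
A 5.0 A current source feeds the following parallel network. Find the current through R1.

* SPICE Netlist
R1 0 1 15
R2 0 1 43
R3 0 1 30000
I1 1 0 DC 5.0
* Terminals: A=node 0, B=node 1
All resistors sit directly between nodes 0 and 1, so they are in parallel and share one voltage V; the full source current 5 A splits among them.
1/R_par = 1/15 + 1/43 + 1/30000 = 0.08996 S  =>  R_par = 11.12 Ω
V = I × R_par = 5 × 11.12 = 55.58 V
I_R1 = V/R1 = 55.58/15 = 3.706 A

Final answer: 3.706 A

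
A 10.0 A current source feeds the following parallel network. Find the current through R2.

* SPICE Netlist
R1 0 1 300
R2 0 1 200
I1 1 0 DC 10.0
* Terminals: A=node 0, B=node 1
All resistors sit directly between nodes 0 and 1, so they are in parallel and share one voltage V; the full source current 10 A splits among them.
1/R_par = 1/300 + 1/200 = 0.008333 S  =>  R_par = 120 Ω
V = I × R_par = 10 × 120 = 1200 V
I_R2 = V/R2 = 1200/200 = 6 A

Final answer: 6 A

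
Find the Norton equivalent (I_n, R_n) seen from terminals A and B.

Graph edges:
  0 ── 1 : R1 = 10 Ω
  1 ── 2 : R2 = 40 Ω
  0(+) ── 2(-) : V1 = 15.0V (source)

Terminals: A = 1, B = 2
Find the Thévenin equivalent first; then I_n = V_th/R_th and R_n = R_th.
Step 1 — V_th is the open-circuit voltage V_A - V_B (nothing connected across the terminals).
Nodal analysis, taking node 2 as the 0 V reference.
Source V1 fixes V_0 = 15 V.
KCL at each unknown node (sum of currents leaving = 0; resistances in Ω):
  Node 1: (V_1 - 15)/10 + (V_1 - 0)/40 = 0
Collecting terms: 0.125 × V_1 = 1.5  =>  V_1 = 12 V
V_th = V_1 - V_2 = 12 - 0 = 12 V
Step 2 — R_th: zero the source — replace V1 by a short circuit (node 2 merges into node 0) — and find the resistance seen between A (node 1) and B (node 0).
Reduce the network between node 1 (A) and node 0 (B) by series/parallel combination:
  Rp1 = R1 ‖ R2 (parallel, both between nodes 0 and 1) = 1/(1/10 + 1/40) = 8 Ω
R_th = 8 Ω
I_n = V_th/R_th = 12/8 = 1.5 A, and R_n = R_th = 8 Ω

Final answer: I_n = 1.5 A, R_n = 8 Ω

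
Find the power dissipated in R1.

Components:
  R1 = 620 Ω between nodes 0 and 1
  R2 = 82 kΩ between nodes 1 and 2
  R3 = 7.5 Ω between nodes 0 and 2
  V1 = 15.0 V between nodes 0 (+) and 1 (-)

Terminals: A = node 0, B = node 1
Nodal analysis, taking node 1 as the 0 V reference.
Source V1 fixes V_0 = 15 V.
KCL at each unknown node (sum of currents leaving = 0; resistances in Ω):
  Node 2: (V_2 - 0)/82000 + (V_2 - 15)/7.5 = 0
Collecting terms: 0.1333 × V_2 = 2  =>  V_2 = 15 V
I_R1 = (V_0 - V_1)/R1 = (15 - 0)/620 = 0.02419 A
P_R1 = I_R1² × R1 = (0.02419)² × 620 = 0.3629 W

Final answer: 0.3629 W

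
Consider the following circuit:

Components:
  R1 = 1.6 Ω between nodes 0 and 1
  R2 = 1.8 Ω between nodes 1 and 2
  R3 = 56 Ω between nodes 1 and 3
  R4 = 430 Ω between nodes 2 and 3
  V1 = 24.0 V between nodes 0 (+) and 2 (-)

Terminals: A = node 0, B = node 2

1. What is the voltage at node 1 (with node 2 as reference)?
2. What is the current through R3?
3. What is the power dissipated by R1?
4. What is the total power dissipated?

Nodal analysis, taking node 2 as the 0 V reference.
Source V1 fixes V_0 = 24 V.
KCL at each unknown node (sum of currents leaving = 0; resistances in Ω):
  Node 1: (V_1 - 24)/1.6 + (V_1 - 0)/1.8 + (V_1 - V_3)/56 = 0
  Node 3: (V_3 - V_1)/56 + (V_3 - 0)/430 = 0
Collecting terms (coefficients in siemens):
  1.198·V_1 - 0.01786·V_3 = 15
  0.02018·V_3 - 0.01786·V_1 = 0
Determinant D = (1.198)(0.02018) - (-0.01786)(-0.01786) = 0.02387
V_1 = [(15)(0.02018) - (-0.01786)(0)]/D = 12.68 V
V_3 = [(1.198)(0) - (15)(-0.01786)]/D = 11.22 V
Part 1:
  Read off the nodal solution: V_1 = 12.68 V
Part 2:
  I_R3 = (V_1 - V_3)/R3 = (12.68 - 11.22)/56 = 0.0261 A
  Magnitude: I_R3 = 0.0261 A
Part 3:
  I_R1 = (V_0 - V_1)/R1 = (24 - 12.68)/1.6 = 7.073 A
  P_R1 = I_R1² × R1 = (7.073)² × 1.6 = 80.04 W
Part 4:
  Power in each resistor, P = (ΔV)²/R:
    P_R1 = (24 - 12.68)²/1.6 = 80.04 W
    P_R2 = (12.68 - 0)²/1.8 = 89.38 W
    P_R3 = (12.68 - 11.22)²/56 = 0.03814 W
    P_R4 = (0 - 11.22)²/430 = 0.2929 W
  P_total = P_R1 + P_R2 + P_R3 + P_R4 = 169.7 W

Final answers:
1. V_1 = 12.68 V
2. I_R3 = 0.0261 A
3. P_R1 = 80.04 W
4. P_total = 169.7 W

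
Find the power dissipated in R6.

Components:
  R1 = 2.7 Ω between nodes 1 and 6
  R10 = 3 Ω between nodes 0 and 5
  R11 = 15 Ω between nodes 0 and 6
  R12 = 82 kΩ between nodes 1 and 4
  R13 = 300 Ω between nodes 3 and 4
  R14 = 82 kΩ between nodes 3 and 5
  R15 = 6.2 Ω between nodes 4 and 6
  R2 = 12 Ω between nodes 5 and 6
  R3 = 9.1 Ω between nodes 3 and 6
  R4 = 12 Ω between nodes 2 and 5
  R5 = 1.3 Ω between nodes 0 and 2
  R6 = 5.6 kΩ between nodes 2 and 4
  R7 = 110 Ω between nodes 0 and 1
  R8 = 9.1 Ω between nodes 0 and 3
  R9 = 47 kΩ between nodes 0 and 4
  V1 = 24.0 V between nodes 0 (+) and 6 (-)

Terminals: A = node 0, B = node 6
Nodal analysis, taking node 6 as the 0 V reference.
Source V1 fixes V_0 = 24 V.
KCL at each unknown node (sum of currents leaving = 0; resistances in Ω):
  Node 1: (V_1 - 0)/2.7 + (V_1 - 24)/110 + (V_1 - V_4)/82000 = 0
  Node 2: (V_2 - V_5)/12 + (V_2 - 24)/1.3 + (V_2 - V_4)/5600 = 0
  Node 3: (V_3 - 0)/9.1 + (V_3 - 24)/9.1 + (V_3 - V_4)/300 + (V_3 - V_5)/82000 = 0
  Node 4: (V_4 - V_2)/5600 + (V_4 - 24)/47000 + (V_4 - V_1)/82000 + (V_4 - V_3)/300 + (V_4 - 0)/6.2 = 0
  Node 5: (V_5 - 0)/12 + (V_5 - V_2)/12 + (V_5 - 24)/3 + (V_5 - V_3)/82000 = 0
Collecting terms (coefficients in siemens):
  0.3795·V_1 - 0.0000122·V_4 = 0.2182
  0.8527·V_2 - 0.0001786·V_4 - 0.08333·V_5 = 18.46
  0.2231·V_3 - 0.003333·V_4 - 0.0000122·V_5 = 2.637
  0.1648·V_4 - 0.0000122·V_1 - 0.0001786·V_2 - 0.003333·V_3 = 0.0005106
  0.5·V_5 - 0.08333·V_2 - 0.0000122·V_3 = 8
Solving these 5 simultaneous equations (Gaussian elimination) gives:
  V_1 = 0.575 V, V_2 = 23.6 V, V_3 = 11.83 V, V_4 = 0.2678 V
  V_5 = 19.93 V
I_R6 = (V_2 - V_4)/R6 = (23.6 - 0.2678)/5600 = 0.004166 A
P_R6 = I_R6² × R6 = (0.004166)² × 5600 = 0.09719 W

Final answer: 0.09719 W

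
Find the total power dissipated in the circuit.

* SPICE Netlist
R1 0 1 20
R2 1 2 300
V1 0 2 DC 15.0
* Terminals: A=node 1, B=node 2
Nodal analysis, taking node 2 as the 0 V reference.
Source V1 fixes V_0 = 15 V.
KCL at each unknown node (sum of currents leaving = 0; resistances in Ω):
  Node 1: (V_1 - 15)/20 + (V_1 - 0)/300 = 0
Collecting terms: 0.05333 × V_1 = 0.75  =>  V_1 = 14.06 V
Power in each resistor, P = (ΔV)²/R:
  P_R1 = (15 - 14.06)²/20 = 0.04395 W
  P_R2 = (14.06 - 0)²/300 = 0.6592 W
P_total = P_R1 + P_R2 = 0.7031 W

Final answer: 0.7031 W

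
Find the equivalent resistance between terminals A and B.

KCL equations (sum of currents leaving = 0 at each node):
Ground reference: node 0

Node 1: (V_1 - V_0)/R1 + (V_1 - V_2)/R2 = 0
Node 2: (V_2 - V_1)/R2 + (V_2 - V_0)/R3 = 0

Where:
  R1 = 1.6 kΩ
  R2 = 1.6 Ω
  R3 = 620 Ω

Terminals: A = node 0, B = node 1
Reduce the network between node 0 (A) and node 1 (B) by series/parallel combination:
  Rs1 = R3 + R2 (series, joined only at node 2) = 620 + 1.6 = 621.6 Ω
  Rp1 = R1 ‖ Rs1 (parallel, both between nodes 0 and 1) = 1/(1/1600 + 1/621.6) = 447.7 Ω
R_eq = 447.7 Ω

Final answer: 447.7 Ω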